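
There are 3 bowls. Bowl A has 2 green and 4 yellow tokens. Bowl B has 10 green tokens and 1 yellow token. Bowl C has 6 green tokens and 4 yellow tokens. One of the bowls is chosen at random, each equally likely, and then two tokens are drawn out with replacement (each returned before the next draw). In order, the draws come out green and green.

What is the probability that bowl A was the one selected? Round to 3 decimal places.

0.086

For each hypothesis, P(data | H) works out to: P(data | bowl A) = (2/6)(2/6) = 0.11111; P(data | bowl B) = (10/11)(10/11) = 0.82645; P(data | bowl C) = (6/10)(6/10) = 0.36.
The prior-weighted likelihoods are 1/3 · 0.11111 = 0.037037, 1/3 · 0.82645 = 0.27548, 1/3 · 0.36 = 0.12; these sum to 0.43252.
Therefore the posterior P(bowl A | data) = (0.037037) / (0.43252) = 0.085631.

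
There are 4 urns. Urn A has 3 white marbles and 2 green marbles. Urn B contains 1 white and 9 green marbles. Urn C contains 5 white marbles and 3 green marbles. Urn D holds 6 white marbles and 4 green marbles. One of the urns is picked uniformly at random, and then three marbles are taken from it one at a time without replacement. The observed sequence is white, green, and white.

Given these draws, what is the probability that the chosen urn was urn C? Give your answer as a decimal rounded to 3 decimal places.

The likelihood of the observed sequence under each hypothesis: P(data | urn A) = (3/5)(2/4)(2/3) = 0.2; P(data | urn B) = (1/10)(9/9)(0/8) = 0; P(data | urn C) = (5/8)(3/7)(4/6) = 0.17857; P(data | urn D) = (6/10)(4/9)(5/8) = 0.16667.
Multiplying each by its prior: 1/4 · 0.2 = 0.05, 1/4 · 0 = 0, 1/4 · 0.17857 = 0.044643, 1/4 · 0.16667 = 0.041667; with total 0.13631.
So P(urn C | data) = (0.044643) / (0.13631) = 0.32751.

0.328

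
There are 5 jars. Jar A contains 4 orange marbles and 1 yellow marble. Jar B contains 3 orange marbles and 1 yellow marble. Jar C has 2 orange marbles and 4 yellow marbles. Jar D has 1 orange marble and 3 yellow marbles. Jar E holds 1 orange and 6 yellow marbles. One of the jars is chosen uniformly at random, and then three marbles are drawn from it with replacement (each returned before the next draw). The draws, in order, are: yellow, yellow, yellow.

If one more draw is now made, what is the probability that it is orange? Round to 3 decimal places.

0.228

The likelihood of the observed sequence under each hypothesis: P(data | jar A) = (1/5)(1/5)(1/5) = 0.008; P(data | jar B) = (1/4)(1/4)(1/4) = 0.015625; P(data | jar C) = (4/6)(4/6)(4/6) = 0.2963; P(data | jar D) = (3/4)(3/4)(3/4) = 0.42188; P(data | jar E) = (6/7)(6/7)(6/7) = 0.62974.
Multiplying each by its prior: 1/5 · 0.008 = 0.0016, 1/5 · 0.015625 = 0.003125, 1/5 · 0.2963 = 0.059259, 1/5 · 0.42188 = 0.084375, 1/5 · 0.62974 = 0.12595; these sum to 0.27431.
Dividing through by the total gives posterior P(jar A | data) = 0.0058329, P(jar B | data) = 0.011392, P(jar C | data) = 0.21603, P(jar D | data) = 0.30759, P(jar E | data) = 0.45915.
Averaging over the posterior, P(orange next | data) = (4/5)(0.0058329) + (3/4)(0.011392) + (1/3)(0.21603) + (1/4)(0.30759) + (1/7)(0.45915) = 0.22771.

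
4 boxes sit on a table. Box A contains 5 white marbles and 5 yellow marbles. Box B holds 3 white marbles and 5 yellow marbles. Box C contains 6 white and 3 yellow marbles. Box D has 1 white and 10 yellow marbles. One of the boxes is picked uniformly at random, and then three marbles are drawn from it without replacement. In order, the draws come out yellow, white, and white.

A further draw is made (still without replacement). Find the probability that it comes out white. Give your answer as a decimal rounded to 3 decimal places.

0.483

Compute the likelihood of the observed sequence for each case: P(data | box A) = (5/10)(5/9)(4/8) = 0.13889; P(data | box B) = (5/8)(3/7)(2/6) = 0.089286; P(data | box C) = (3/9)(6/8)(5/7) = 0.17857; P(data | box D) = (10/11)(1/10)(0/9) = 0.
The prior-weighted likelihoods are 1/4 · 0.13889 = 0.034722, 1/4 · 0.089286 = 0.022321, 1/4 · 0.17857 = 0.044643, 1/4 · 0 = 0; summing to 0.10169.
The posterior is then P(box A | data) = 0.34146, P(box B | data) = 0.21951, P(box C | data) = 0.43902, P(box D | data) = 0.
Averaging over the posterior, P(white next | data) = (3/7)(0.34146) + (1/5)(0.21951) + (2/3)(0.43902) = 0.48293.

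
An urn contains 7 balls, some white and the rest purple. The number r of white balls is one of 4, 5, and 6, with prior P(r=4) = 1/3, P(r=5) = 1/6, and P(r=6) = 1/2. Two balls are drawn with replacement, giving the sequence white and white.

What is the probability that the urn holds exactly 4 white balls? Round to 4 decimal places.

0.1939

Compute the likelihood of the observed sequence for each case: P(data | r = 4) = (4/7)(4/7) = 16/49; P(data | r = 5) = (5/7)(5/7) = 25/49; P(data | r = 6) = (6/7)(6/7) = 36/49.
Weighting by the prior gives 1/3 · 16/49 = 16/147, 1/6 · 25/49 = 25/294, 1/2 · 36/49 = 18/49; summing to 55/98.
By Bayes' rule, P(r = 4 | data) = (16/147) / (55/98) = 32/165.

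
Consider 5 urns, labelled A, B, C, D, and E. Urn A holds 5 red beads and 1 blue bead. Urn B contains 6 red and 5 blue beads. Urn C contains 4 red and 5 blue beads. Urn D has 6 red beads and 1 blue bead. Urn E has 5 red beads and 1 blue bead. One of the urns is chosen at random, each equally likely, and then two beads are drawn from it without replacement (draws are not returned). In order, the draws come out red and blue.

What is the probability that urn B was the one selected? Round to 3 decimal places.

0.266

The likelihood of the observed sequence under each hypothesis: P(data | urn A) = (5/6)(1/5) = 0.16667; P(data | urn B) = (6/11)(5/10) = 0.27273; P(data | urn C) = (4/9)(5/8) = 0.27778; P(data | urn D) = (6/7)(1/6) = 0.14286; P(data | urn E) = (5/6)(1/5) = 0.16667.
Multiplying each by its prior: 1/5 · 0.16667 = 0.033333, 1/5 · 0.27273 = 0.054545, 1/5 · 0.27778 = 0.055556, 1/5 · 0.14286 = 0.028571, 1/5 · 0.16667 = 0.033333; summing to 0.20534.
By Bayes' rule, P(urn B | data) = (0.054545) / (0.20534) = 0.26564.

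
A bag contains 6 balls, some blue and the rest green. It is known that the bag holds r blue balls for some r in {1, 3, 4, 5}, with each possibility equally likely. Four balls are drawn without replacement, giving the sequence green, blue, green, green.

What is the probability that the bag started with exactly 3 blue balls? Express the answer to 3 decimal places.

For each hypothesis, P(data | H) works out to: P(data | r = 1) = (5/6)(1/5)(4/4)(3/3) = 1/6; P(data | r = 3) = (3/6)(3/5)(2/4)(1/3) = 1/20; P(data | r = 4) = (2/6)(4/5)(1/4)(0/3) = 0; P(data | r = 5) = (1/6)(5/5)(0/4) = 0.
Weighting by the prior gives 1/4 · 1/6 = 1/24, 1/4 · 1/20 = 1/80, 1/4 · 0 = 0, 1/4 · 0 = 0; these sum to 13/240.
By Bayes' rule, P(r = 3 | data) = (1/80) / (13/240) = 3/13.

0.231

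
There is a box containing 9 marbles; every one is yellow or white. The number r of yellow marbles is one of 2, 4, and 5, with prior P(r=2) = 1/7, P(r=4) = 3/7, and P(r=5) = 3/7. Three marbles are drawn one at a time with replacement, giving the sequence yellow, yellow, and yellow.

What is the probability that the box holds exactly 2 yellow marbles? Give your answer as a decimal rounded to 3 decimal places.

0.014

Compute the likelihood of the observed sequence for each case: P(data | r = 2) = (2/9)(2/9)(2/9) = 0.010974; P(data | r = 4) = (4/9)(4/9)(4/9) = 0.087791; P(data | r = 5) = (5/9)(5/9)(5/9) = 0.17147.
Multiplying each by its prior: 1/7 · 0.010974 = 0.0015677, 3/7 · 0.087791 = 0.037625, 3/7 · 0.17147 = 0.073486; with total 0.11268.
Therefore the posterior P(r = 2 | data) = (0.0015677) / (0.11268) = 0.013913.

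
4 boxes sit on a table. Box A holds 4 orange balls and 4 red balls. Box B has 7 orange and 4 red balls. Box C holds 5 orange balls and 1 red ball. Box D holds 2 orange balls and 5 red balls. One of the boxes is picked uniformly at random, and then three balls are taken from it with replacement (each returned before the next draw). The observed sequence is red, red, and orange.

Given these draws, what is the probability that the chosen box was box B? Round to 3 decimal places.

Under each hypothesis, the probability of the observed sequence is: P(data | box A) = (4/8)(4/8)(4/8) = 0.125; P(data | box B) = (4/11)(4/11)(7/11) = 0.084147; P(data | box C) = (1/6)(1/6)(5/6) = 0.023148; P(data | box D) = (5/7)(5/7)(2/7) = 0.14577.
Multiplying each by its prior: 1/4 · 0.125 = 0.03125, 1/4 · 0.084147 = 0.021037, 1/4 · 0.023148 = 0.005787, 1/4 · 0.14577 = 0.036443; these sum to 0.094517.
So P(box B | data) = (0.021037) / (0.094517) = 0.22257.

0.223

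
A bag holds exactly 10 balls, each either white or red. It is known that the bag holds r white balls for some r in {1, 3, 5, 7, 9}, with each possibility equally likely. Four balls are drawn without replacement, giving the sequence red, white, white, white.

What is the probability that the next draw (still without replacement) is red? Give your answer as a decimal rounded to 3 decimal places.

0.306

Compute the likelihood of the observed sequence for each case: P(data | r = 1) = (9/10)(1/9)(0/8) = 0; P(data | r = 3) = (7/10)(3/9)(2/8)(1/7) = 1/120; P(data | r = 5) = (5/10)(5/9)(4/8)(3/7) = 5/84; P(data | r = 7) = (3/10)(7/9)(6/8)(5/7) = 1/8; P(data | r = 9) = (1/10)(9/9)(8/8)(7/7) = 1/10.
The prior-weighted likelihoods are 1/5 · 0 = 0, 1/5 · 1/120 = 1/600, 1/5 · 5/84 = 1/84, 1/5 · 1/8 = 1/40, 1/5 · 1/10 = 1/50; with total 41/700.
Dividing through by the total gives posterior P(r = 1 | data) = 0, P(r = 3 | data) = 7/246, P(r = 5 | data) = 25/123, P(r = 7 | data) = 35/82, P(r = 9 | data) = 14/41.
Averaging over the posterior, P(red next | data) = (1)(7/246) + (2/3)(25/123) + (1/3)(35/82) + (0)(14/41) = 113/369.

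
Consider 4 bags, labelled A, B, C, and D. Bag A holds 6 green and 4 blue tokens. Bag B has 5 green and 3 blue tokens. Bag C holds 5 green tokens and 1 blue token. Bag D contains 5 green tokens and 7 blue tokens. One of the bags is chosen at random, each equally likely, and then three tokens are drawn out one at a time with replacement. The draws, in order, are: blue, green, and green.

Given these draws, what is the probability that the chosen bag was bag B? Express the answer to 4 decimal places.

Under each hypothesis, the probability of the observed sequence is: P(data | bag A) = (4/10)(6/10)(6/10) = 0.144; P(data | bag B) = (3/8)(5/8)(5/8) = 0.14648; P(data | bag C) = (1/6)(5/6)(5/6) = 0.11574; P(data | bag D) = (7/12)(5/12)(5/12) = 0.10127.
The prior-weighted likelihoods are 1/4 · 0.144 = 0.036, 1/4 · 0.14648 = 0.036621, 1/4 · 0.11574 = 0.028935, 1/4 · 0.10127 = 0.025318; these sum to 0.12687.
By Bayes' rule, P(bag B | data) = (0.036621) / (0.12687) = 0.28864.

0.2886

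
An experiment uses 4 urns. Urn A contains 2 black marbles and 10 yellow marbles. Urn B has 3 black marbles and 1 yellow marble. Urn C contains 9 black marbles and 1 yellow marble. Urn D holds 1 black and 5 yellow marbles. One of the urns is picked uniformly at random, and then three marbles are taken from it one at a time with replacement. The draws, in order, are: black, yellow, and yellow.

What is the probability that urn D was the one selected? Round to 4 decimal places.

The likelihood of the observed sequence under each hypothesis: P(data | urn A) = (2/12)(10/12)(10/12) = 0.11574; P(data | urn B) = (3/4)(1/4)(1/4) = 0.046875; P(data | urn C) = (9/10)(1/10)(1/10) = 0.009; P(data | urn D) = (1/6)(5/6)(5/6) = 0.11574.
The prior-weighted likelihoods are 1/4 · 0.11574 = 0.028935, 1/4 · 0.046875 = 0.011719, 1/4 · 0.009 = 0.00225, 1/4 · 0.11574 = 0.028935; summing to 0.071839.
So P(urn D | data) = (0.028935) / (0.071839) = 0.40278.

0.4028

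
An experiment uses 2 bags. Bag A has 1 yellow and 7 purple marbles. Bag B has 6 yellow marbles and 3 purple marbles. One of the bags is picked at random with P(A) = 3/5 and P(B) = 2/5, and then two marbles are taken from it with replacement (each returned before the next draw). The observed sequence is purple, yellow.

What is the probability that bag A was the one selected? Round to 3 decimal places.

0.425

Under each hypothesis, the probability of the observed sequence is: P(data | bag A) = (7/8)(1/8) = 7/64; P(data | bag B) = (3/9)(6/9) = 2/9.
The prior-weighted likelihoods are 3/5 · 7/64 = 21/320, 2/5 · 2/9 = 4/45; summing to 89/576.
So P(bag A | data) = (21/320) / (89/576) = 189/445.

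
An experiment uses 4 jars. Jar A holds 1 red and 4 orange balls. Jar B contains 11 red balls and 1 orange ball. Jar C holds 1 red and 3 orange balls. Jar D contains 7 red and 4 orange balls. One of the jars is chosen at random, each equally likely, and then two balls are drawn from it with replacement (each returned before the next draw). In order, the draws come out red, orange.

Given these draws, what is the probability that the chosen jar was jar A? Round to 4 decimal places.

0.2442

Under each hypothesis, the probability of the observed sequence is: P(data | jar A) = (1/5)(4/5) = 0.16; P(data | jar B) = (11/12)(1/12) = 0.076389; P(data | jar C) = (1/4)(3/4) = 0.1875; P(data | jar D) = (7/11)(4/11) = 0.2314.
Multiplying each by its prior: 1/4 · 0.16 = 0.04, 1/4 · 0.076389 = 0.019097, 1/4 · 0.1875 = 0.046875, 1/4 · 0.2314 = 0.057851; with total 0.16382.
By Bayes' rule, P(jar A | data) = (0.04) / (0.16382) = 0.24417.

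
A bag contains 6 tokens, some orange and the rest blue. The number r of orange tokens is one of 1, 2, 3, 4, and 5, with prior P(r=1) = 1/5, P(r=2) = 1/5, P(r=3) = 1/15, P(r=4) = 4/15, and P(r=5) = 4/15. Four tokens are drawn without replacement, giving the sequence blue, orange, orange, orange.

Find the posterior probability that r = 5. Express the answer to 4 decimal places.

0.5333

Under each hypothesis, the probability of the observed sequence is: P(data | r = 1) = (5/6)(1/5)(0/4) = 0; P(data | r = 2) = (4/6)(2/5)(1/4)(0/3) = 0; P(data | r = 3) = (3/6)(3/5)(2/4)(1/3) = 1/20; P(data | r = 4) = (2/6)(4/5)(3/4)(2/3) = 2/15; P(data | r = 5) = (1/6)(5/5)(4/4)(3/3) = 1/6.
The prior-weighted likelihoods are 1/5 · 0 = 0, 1/5 · 0 = 0, 1/15 · 1/20 = 1/300, 4/15 · 2/15 = 8/225, 4/15 · 1/6 = 2/45; summing to 1/12.
Therefore the posterior P(r = 5 | data) = (2/45) / (1/12) = 8/15.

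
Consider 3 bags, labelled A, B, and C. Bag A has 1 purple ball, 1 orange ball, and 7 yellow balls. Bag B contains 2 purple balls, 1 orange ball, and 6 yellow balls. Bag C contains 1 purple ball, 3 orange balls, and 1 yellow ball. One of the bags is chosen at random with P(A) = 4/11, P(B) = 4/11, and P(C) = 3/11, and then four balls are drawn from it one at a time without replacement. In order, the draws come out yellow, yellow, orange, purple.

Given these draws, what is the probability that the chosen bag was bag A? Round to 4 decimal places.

0.4118

For each hypothesis, P(data | H) works out to: P(data | bag A) = (7/9)(6/8)(1/7)(1/6) = 0.013889; P(data | bag B) = (6/9)(5/8)(1/7)(2/6) = 0.019841; P(data | bag C) = (1/5)(0/4) = 0.
The prior-weighted likelihoods are 4/11 · 0.013889 = 0.0050505, 4/11 · 0.019841 = 0.007215, 3/11 · 0 = 0; these sum to 0.012266.
By Bayes' rule, P(bag A | data) = (0.0050505) / (0.012266) = 0.41176.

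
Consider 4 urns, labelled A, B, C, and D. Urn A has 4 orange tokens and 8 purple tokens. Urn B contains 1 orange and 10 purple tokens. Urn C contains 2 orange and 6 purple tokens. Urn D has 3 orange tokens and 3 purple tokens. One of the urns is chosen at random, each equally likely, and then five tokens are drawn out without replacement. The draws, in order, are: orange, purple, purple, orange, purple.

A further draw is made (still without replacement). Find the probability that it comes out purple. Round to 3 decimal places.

Compute the likelihood of the observed sequence for each case: P(data | urn A) = (4/12)(8/11)(7/10)(3/9)(6/8) = 0.042424; P(data | urn B) = (1/11)(10/10)(9/9)(0/8) = 0; P(data | urn C) = (2/8)(6/7)(5/6)(1/5)(4/4) = 0.035714; P(data | urn D) = (3/6)(3/5)(2/4)(2/3)(1/2) = 0.05.
Weighting by the prior gives 1/4 · 0.042424 = 0.010606, 1/4 · 0 = 0, 1/4 · 0.035714 = 0.0089286, 1/4 · 0.05 = 0.0125; summing to 0.032035.
The posterior is then P(urn A | data) = 0.33108, P(urn B | data) = 0, P(urn C | data) = 0.27872, P(urn D | data) = 0.3902.
The predictive probability is P(purple next | data) = (5/7)(0.33108) + (1)(0.27872) + (0)(0.3902) = 0.5152.

0.515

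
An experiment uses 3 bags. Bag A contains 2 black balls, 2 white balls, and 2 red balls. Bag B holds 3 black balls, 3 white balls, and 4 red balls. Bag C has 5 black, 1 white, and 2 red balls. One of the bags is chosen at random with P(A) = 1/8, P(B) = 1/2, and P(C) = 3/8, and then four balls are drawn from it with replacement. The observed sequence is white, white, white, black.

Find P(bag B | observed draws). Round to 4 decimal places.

0.6693

Under each hypothesis, the probability of the observed sequence is: P(data | bag A) = (2/6)(2/6)(2/6)(2/6) = 0.012346; P(data | bag B) = (3/10)(3/10)(3/10)(3/10) = 0.0081; P(data | bag C) = (1/8)(1/8)(1/8)(5/8) = 0.0012207.
Weighting by the prior gives 1/8 · 0.012346 = 0.0015432, 1/2 · 0.0081 = 0.00405, 3/8 · 0.0012207 = 0.00045776; with total 0.006051.
Therefore the posterior P(bag B | data) = (0.00405) / (0.006051) = 0.66931.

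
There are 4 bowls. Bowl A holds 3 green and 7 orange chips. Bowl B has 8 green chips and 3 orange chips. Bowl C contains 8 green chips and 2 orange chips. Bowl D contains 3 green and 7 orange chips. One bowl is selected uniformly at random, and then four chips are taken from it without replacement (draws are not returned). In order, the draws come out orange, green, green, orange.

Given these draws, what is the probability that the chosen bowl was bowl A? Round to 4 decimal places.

For each hypothesis, P(data | H) works out to: P(data | bowl A) = (7/10)(3/9)(2/8)(6/7) = 0.05; P(data | bowl B) = (3/11)(8/10)(7/9)(2/8) = 0.042424; P(data | bowl C) = (2/10)(8/9)(7/8)(1/7) = 0.022222; P(data | bowl D) = (7/10)(3/9)(2/8)(6/7) = 0.05.
Weighting by the prior gives 1/4 · 0.05 = 0.0125, 1/4 · 0.042424 = 0.010606, 1/4 · 0.022222 = 0.0055556, 1/4 · 0.05 = 0.0125; summing to 0.041162.
So P(bowl A | data) = (0.0125) / (0.041162) = 0.30368.

0.3037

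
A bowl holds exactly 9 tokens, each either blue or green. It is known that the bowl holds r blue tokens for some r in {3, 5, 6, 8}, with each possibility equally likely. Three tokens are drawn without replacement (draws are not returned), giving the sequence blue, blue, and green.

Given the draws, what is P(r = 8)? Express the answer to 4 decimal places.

For each hypothesis, P(data | H) works out to: P(data | r = 3) = (3/9)(2/8)(6/7) = 0.071429; P(data | r = 5) = (5/9)(4/8)(4/7) = 0.15873; P(data | r = 6) = (6/9)(5/8)(3/7) = 0.17857; P(data | r = 8) = (8/9)(7/8)(1/7) = 0.11111.
The prior-weighted likelihoods are 1/4 · 0.071429 = 0.017857, 1/4 · 0.15873 = 0.039683, 1/4 · 0.17857 = 0.044643, 1/4 · 0.11111 = 0.027778; these sum to 0.12996.
Therefore the posterior P(r = 8 | data) = (0.027778) / (0.12996) = 0.21374.

0.2137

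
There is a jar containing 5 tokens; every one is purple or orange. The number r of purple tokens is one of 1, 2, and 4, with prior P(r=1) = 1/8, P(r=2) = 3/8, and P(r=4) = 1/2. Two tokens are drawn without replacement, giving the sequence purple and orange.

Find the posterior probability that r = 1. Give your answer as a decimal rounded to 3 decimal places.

0.105

Compute the likelihood of the observed sequence for each case: P(data | r = 1) = (1/5)(4/4) = 1/5; P(data | r = 2) = (2/5)(3/4) = 3/10; P(data | r = 4) = (4/5)(1/4) = 1/5.
Weighting by the prior gives 1/8 · 1/5 = 1/40, 3/8 · 3/10 = 9/80, 1/2 · 1/5 = 1/10; with total 19/80.
By Bayes' rule, P(r = 1 | data) = (1/40) / (19/80) = 2/19.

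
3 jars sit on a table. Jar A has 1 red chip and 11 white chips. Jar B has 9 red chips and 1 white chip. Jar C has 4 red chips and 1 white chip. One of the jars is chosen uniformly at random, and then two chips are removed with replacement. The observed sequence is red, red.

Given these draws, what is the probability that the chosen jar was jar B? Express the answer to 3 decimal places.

0.556

The likelihood of the observed sequence under each hypothesis: P(data | jar A) = (1/12)(1/12) = 0.0069444; P(data | jar B) = (9/10)(9/10) = 0.81; P(data | jar C) = (4/5)(4/5) = 0.64.
Weighting by the prior gives 1/3 · 0.0069444 = 0.0023148, 1/3 · 0.81 = 0.27, 1/3 · 0.64 = 0.21333; with total 0.48565.
By Bayes' rule, P(jar B | data) = (0.27) / (0.48565) = 0.55596.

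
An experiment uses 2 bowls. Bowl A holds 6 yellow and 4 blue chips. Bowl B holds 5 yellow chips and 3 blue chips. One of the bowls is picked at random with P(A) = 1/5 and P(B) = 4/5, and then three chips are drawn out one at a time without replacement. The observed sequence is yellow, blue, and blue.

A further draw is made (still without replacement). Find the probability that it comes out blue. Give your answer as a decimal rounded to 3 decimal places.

The likelihood of the observed sequence under each hypothesis: P(data | bowl A) = (6/10)(4/9)(3/8) = 1/10; P(data | bowl B) = (5/8)(3/7)(2/6) = 5/56.
The prior-weighted likelihoods are 1/5 · 1/10 = 1/50, 4/5 · 5/56 = 1/14; with total 16/175.
The posterior is then P(bowl A | data) = 7/32, P(bowl B | data) = 25/32.
So P(blue next | data) = Σ P(blue next | H) P(H | data) = (2/7)(7/32) + (1/5)(25/32) = 7/32.

0.219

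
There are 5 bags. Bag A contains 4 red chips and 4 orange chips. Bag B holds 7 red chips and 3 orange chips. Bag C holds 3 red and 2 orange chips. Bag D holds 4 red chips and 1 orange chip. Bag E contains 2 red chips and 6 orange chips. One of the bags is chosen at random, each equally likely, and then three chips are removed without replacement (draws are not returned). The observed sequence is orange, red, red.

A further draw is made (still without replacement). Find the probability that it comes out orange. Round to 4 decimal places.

0.3602

The likelihood of the observed sequence under each hypothesis: P(data | bag A) = (4/8)(4/7)(3/6) = 0.14286; P(data | bag B) = (3/10)(7/9)(6/8) = 0.175; P(data | bag C) = (2/5)(3/4)(2/3) = 0.2; P(data | bag D) = (1/5)(4/4)(3/3) = 0.2; P(data | bag E) = (6/8)(2/7)(1/6) = 0.035714.
Weighting by the prior gives 1/5 · 0.14286 = 0.028571, 1/5 · 0.175 = 0.035, 1/5 · 0.2 = 0.04, 1/5 · 0.2 = 0.04, 1/5 · 0.035714 = 0.0071429; summing to 0.15071.
Dividing through by the total gives posterior P(bag A | data) = 0.18957, P(bag B | data) = 0.23223, P(bag C | data) = 0.2654, P(bag D | data) = 0.2654, P(bag E | data) = 0.047393.
So P(orange next | data) = Σ P(orange next | H) P(H | data) = (3/5)(0.18957) + (2/7)(0.23223) + (1/2)(0.2654) + (0)(0.2654) + (1)(0.047393) = 0.36019.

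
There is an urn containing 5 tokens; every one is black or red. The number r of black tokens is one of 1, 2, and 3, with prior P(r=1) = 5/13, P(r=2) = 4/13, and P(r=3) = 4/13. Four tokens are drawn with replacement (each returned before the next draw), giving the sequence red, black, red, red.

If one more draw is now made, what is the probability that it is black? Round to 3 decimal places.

Compute the likelihood of the observed sequence for each case: P(data | r = 1) = (4/5)(1/5)(4/5)(4/5) = 0.1024; P(data | r = 2) = (3/5)(2/5)(3/5)(3/5) = 0.0864; P(data | r = 3) = (2/5)(3/5)(2/5)(2/5) = 0.0384.
Weighting by the prior gives 5/13 · 0.1024 = 0.039385, 4/13 · 0.0864 = 0.026585, 4/13 · 0.0384 = 0.011815; these sum to 0.077785.
Normalising, the posterior is P(r = 1 | data) = 0.50633, P(r = 2 | data) = 0.34177, P(r = 3 | data) = 0.1519.
The predictive probability is P(black next | data) = (1/5)(0.50633) + (2/5)(0.34177) + (3/5)(0.1519) = 0.32911.

0.329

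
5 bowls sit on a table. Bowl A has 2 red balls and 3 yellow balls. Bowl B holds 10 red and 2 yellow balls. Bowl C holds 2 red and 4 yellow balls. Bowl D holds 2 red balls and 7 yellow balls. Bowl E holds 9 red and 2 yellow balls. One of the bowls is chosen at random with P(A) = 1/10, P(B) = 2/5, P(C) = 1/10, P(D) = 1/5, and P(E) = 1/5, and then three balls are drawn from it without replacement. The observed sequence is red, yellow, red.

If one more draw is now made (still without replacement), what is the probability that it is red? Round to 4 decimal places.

Compute the likelihood of the observed sequence for each case: P(data | bowl A) = (2/5)(3/4)(1/3) = 0.1; P(data | bowl B) = (10/12)(2/11)(9/10) = 0.13636; P(data | bowl C) = (2/6)(4/5)(1/4) = 0.066667; P(data | bowl D) = (2/9)(7/8)(1/7) = 0.027778; P(data | bowl E) = (9/11)(2/10)(8/9) = 0.14545.
Multiplying each by its prior: 1/10 · 0.1 = 0.01, 2/5 · 0.13636 = 0.054545, 1/10 · 0.066667 = 0.0066667, 1/5 · 0.027778 = 0.0055556, 1/5 · 0.14545 = 0.029091; with total 0.10586.
The posterior is then P(bowl A | data) = 0.094466, P(bowl B | data) = 0.51527, P(bowl C | data) = 0.062977, P(bowl D | data) = 0.052481, P(bowl E | data) = 0.27481.
Averaging over the posterior, P(red next | data) = (0)(0.094466) + (8/9)(0.51527) + (0)(0.062977) + (0)(0.052481) + (7/8)(0.27481) = 0.69847.

0.6985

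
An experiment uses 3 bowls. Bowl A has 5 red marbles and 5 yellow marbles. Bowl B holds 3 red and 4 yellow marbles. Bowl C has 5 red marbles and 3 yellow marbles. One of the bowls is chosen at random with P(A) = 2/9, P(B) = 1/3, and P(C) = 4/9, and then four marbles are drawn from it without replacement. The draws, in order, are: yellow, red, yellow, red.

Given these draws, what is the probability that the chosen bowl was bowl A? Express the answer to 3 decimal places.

0.226

Under each hypothesis, the probability of the observed sequence is: P(data | bowl A) = (5/10)(5/9)(4/8)(4/7) = 0.079365; P(data | bowl B) = (4/7)(3/6)(3/5)(2/4) = 0.085714; P(data | bowl C) = (3/8)(5/7)(2/6)(4/5) = 0.071429.
Weighting by the prior gives 2/9 · 0.079365 = 0.017637, 1/3 · 0.085714 = 0.028571, 4/9 · 0.071429 = 0.031746; these sum to 0.077954.
So P(bowl A | data) = (0.017637) / (0.077954) = 0.22624.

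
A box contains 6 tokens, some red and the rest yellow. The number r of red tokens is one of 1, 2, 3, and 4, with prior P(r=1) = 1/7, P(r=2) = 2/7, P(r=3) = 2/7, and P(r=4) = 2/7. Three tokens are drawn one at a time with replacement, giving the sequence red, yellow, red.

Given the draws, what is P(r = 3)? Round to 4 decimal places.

0.3484

Under each hypothesis, the probability of the observed sequence is: P(data | r = 1) = (1/6)(5/6)(1/6) = 0.023148; P(data | r = 2) = (2/6)(4/6)(2/6) = 0.074074; P(data | r = 3) = (3/6)(3/6)(3/6) = 0.125; P(data | r = 4) = (4/6)(2/6)(4/6) = 0.14815.
The prior-weighted likelihoods are 1/7 · 0.023148 = 0.0033069, 2/7 · 0.074074 = 0.021164, 2/7 · 0.125 = 0.035714, 2/7 · 0.14815 = 0.042328; these sum to 0.10251.
Hence P(r = 3 | data) = (0.035714) / (0.10251) = 0.34839.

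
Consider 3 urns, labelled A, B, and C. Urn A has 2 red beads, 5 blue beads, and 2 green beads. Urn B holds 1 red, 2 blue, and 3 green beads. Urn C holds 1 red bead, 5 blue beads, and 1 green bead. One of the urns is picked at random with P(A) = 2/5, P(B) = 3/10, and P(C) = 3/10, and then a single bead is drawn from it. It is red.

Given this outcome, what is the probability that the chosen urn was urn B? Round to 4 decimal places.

Under each hypothesis, the probability of this draw is: P(data | urn A) = (2/9) = 0.22222; P(data | urn B) = (1/6) = 0.16667; P(data | urn C) = (1/7) = 0.14286.
Weighting by the prior gives 2/5 · 0.22222 = 0.088889, 3/10 · 0.16667 = 0.05, 3/10 · 0.14286 = 0.042857; summing to 0.18175.
By Bayes' rule, P(urn B | data) = (0.05) / (0.18175) = 0.27511.

0.2751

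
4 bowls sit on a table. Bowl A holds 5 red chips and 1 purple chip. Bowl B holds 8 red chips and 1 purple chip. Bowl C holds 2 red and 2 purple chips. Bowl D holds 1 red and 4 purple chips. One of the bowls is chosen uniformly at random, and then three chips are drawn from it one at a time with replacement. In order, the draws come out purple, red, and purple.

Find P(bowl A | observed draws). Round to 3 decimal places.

0.081

The likelihood of the observed sequence under each hypothesis: P(data | bowl A) = (1/6)(5/6)(1/6) = 0.023148; P(data | bowl B) = (1/9)(8/9)(1/9) = 0.010974; P(data | bowl C) = (2/4)(2/4)(2/4) = 0.125; P(data | bowl D) = (4/5)(1/5)(4/5) = 0.128.
Weighting by the prior gives 1/4 · 0.023148 = 0.005787, 1/4 · 0.010974 = 0.0027435, 1/4 · 0.125 = 0.03125, 1/4 · 0.128 = 0.032; summing to 0.071781.
Therefore the posterior P(bowl A | data) = (0.005787) / (0.071781) = 0.080621.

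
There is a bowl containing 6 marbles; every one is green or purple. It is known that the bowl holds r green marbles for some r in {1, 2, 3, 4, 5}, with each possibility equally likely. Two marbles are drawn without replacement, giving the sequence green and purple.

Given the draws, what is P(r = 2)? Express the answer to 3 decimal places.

Under each hypothesis, the probability of the observed sequence is: P(data | r = 1) = (1/6)(5/5) = 1/6; P(data | r = 2) = (2/6)(4/5) = 4/15; P(data | r = 3) = (3/6)(3/5) = 3/10; P(data | r = 4) = (4/6)(2/5) = 4/15; P(data | r = 5) = (5/6)(1/5) = 1/6.
Multiplying each by its prior: 1/5 · 1/6 = 1/30, 1/5 · 4/15 = 4/75, 1/5 · 3/10 = 3/50, 1/5 · 4/15 = 4/75, 1/5 · 1/6 = 1/30; summing to 7/30.
So P(r = 2 | data) = (4/75) / (7/30) = 8/35.

0.229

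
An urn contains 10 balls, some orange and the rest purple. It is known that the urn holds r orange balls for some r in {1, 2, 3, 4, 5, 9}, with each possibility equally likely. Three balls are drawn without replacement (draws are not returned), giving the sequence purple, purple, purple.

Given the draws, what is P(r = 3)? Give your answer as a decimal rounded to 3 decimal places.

0.171

For each hypothesis, P(data | H) works out to: P(data | r = 1) = (9/10)(8/9)(7/8) = 7/10; P(data | r = 2) = (8/10)(7/9)(6/8) = 7/15; P(data | r = 3) = (7/10)(6/9)(5/8) = 7/24; P(data | r = 4) = (6/10)(5/9)(4/8) = 1/6; P(data | r = 5) = (5/10)(4/9)(3/8) = 1/12; P(data | r = 9) = (1/10)(0/9) = 0.
The prior-weighted likelihoods are 1/6 · 7/10 = 7/60, 1/6 · 7/15 = 7/90, 1/6 · 7/24 = 7/144, 1/6 · 1/6 = 1/36, 1/6 · 1/12 = 1/72, 1/6 · 0 = 0; with total 41/144.
So P(r = 3 | data) = (7/144) / (41/144) = 7/41.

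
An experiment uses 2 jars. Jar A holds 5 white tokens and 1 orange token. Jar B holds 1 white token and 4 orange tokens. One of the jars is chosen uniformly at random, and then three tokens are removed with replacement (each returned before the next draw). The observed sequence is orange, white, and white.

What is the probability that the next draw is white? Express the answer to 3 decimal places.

Compute the likelihood of the observed sequence for each case: P(data | jar A) = (1/6)(5/6)(5/6) = 0.11574; P(data | jar B) = (4/5)(1/5)(1/5) = 0.032.
Weighting by the prior gives 1/2 · 0.11574 = 0.05787, 1/2 · 0.032 = 0.016; these sum to 0.07387.
Normalising, the posterior is P(jar A | data) = 0.7834, P(jar B | data) = 0.2166.
So P(white next | data) = Σ P(white next | H) P(H | data) = (5/6)(0.7834) + (1/5)(0.2166) = 0.69616.

0.696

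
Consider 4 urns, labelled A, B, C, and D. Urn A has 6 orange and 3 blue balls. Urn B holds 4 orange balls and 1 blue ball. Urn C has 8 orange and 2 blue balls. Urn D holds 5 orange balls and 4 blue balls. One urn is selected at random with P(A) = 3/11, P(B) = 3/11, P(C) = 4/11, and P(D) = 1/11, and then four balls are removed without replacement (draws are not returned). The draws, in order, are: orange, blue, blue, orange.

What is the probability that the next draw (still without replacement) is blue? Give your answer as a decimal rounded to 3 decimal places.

For each hypothesis, P(data | H) works out to: P(data | urn A) = (6/9)(3/8)(2/7)(5/6) = 0.059524; P(data | urn B) = (4/5)(1/4)(0/3) = 0; P(data | urn C) = (8/10)(2/9)(1/8)(7/7) = 0.022222; P(data | urn D) = (5/9)(4/8)(3/7)(4/6) = 0.079365.
The prior-weighted likelihoods are 3/11 · 0.059524 = 0.016234, 3/11 · 0 = 0, 4/11 · 0.022222 = 0.0080808, 1/11 · 0.079365 = 0.007215; these sum to 0.03153.
The posterior is then P(urn A | data) = 0.51487, P(urn B | data) = 0, P(urn C | data) = 0.25629, P(urn D | data) = 0.22883.
Averaging over the posterior, P(blue next | data) = (1/5)(0.51487) + (0)(0.25629) + (2/5)(0.22883) = 0.19451.

0.195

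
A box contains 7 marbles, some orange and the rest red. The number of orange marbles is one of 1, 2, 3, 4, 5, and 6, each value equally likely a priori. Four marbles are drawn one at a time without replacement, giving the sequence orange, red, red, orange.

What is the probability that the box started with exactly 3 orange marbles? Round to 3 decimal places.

Under each hypothesis, the probability of the observed sequence is: P(data | r = 1) = (1/7)(6/6)(5/5)(0/4) = 0; P(data | r = 2) = (2/7)(5/6)(4/5)(1/4) = 1/21; P(data | r = 3) = (3/7)(4/6)(3/5)(2/4) = 3/35; P(data | r = 4) = (4/7)(3/6)(2/5)(3/4) = 3/35; P(data | r = 5) = (5/7)(2/6)(1/5)(4/4) = 1/21; P(data | r = 6) = (6/7)(1/6)(0/5) = 0.
Weighting by the prior gives 1/6 · 0 = 0, 1/6 · 1/21 = 1/126, 1/6 · 3/35 = 1/70, 1/6 · 3/35 = 1/70, 1/6 · 1/21 = 1/126, 1/6 · 0 = 0; with total 2/45.
Hence P(r = 3 | data) = (1/70) / (2/45) = 9/28.

0.321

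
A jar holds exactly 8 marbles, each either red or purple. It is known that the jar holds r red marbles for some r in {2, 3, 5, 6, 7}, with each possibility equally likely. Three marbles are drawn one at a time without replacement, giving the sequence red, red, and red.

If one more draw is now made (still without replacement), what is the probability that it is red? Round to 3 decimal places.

For each hypothesis, P(data | H) works out to: P(data | r = 2) = (2/8)(1/7)(0/6) = 0; P(data | r = 3) = (3/8)(2/7)(1/6) = 1/56; P(data | r = 5) = (5/8)(4/7)(3/6) = 5/28; P(data | r = 6) = (6/8)(5/7)(4/6) = 5/14; P(data | r = 7) = (7/8)(6/7)(5/6) = 5/8.
Multiplying each by its prior: 1/5 · 0 = 0, 1/5 · 1/56 = 1/280, 1/5 · 5/28 = 1/28, 1/5 · 5/14 = 1/14, 1/5 · 5/8 = 1/8; with total 33/140.
Dividing through by the total gives posterior P(r = 2 | data) = 0, P(r = 3 | data) = 1/66, P(r = 5 | data) = 5/33, P(r = 6 | data) = 10/33, P(r = 7 | data) = 35/66.
Averaging over the posterior, P(red next | data) = (0)(1/66) + (2/5)(5/33) + (3/5)(10/33) + (4/5)(35/66) = 2/3.

0.667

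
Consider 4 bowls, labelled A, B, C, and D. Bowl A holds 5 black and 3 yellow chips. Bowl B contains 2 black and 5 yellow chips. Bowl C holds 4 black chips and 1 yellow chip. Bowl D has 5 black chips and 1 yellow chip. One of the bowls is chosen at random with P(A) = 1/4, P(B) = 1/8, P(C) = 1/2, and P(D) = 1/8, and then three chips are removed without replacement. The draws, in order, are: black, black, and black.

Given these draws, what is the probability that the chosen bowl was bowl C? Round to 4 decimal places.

0.6512

Compute the likelihood of the observed sequence for each case: P(data | bowl A) = (5/8)(4/7)(3/6) = 5/28; P(data | bowl B) = (2/7)(1/6)(0/5) = 0; P(data | bowl C) = (4/5)(3/4)(2/3) = 2/5; P(data | bowl D) = (5/6)(4/5)(3/4) = 1/2.
The prior-weighted likelihoods are 1/4 · 5/28 = 5/112, 1/8 · 0 = 0, 1/2 · 2/5 = 1/5, 1/8 · 1/2 = 1/16; with total 43/140.
Hence P(bowl C | data) = (1/5) / (43/140) = 28/43.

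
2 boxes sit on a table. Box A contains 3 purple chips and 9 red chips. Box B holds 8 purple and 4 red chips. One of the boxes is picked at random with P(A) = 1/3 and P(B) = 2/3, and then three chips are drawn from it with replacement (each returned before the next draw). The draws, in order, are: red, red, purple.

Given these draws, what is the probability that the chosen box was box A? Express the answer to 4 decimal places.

The likelihood of the observed sequence under each hypothesis: P(data | box A) = (9/12)(9/12)(3/12) = 0.14062; P(data | box B) = (4/12)(4/12)(8/12) = 0.074074.
Multiplying each by its prior: 1/3 · 0.14062 = 0.046875, 2/3 · 0.074074 = 0.049383; these sum to 0.096258.
By Bayes' rule, P(box A | data) = (0.046875) / (0.096258) = 0.48697.

0.4870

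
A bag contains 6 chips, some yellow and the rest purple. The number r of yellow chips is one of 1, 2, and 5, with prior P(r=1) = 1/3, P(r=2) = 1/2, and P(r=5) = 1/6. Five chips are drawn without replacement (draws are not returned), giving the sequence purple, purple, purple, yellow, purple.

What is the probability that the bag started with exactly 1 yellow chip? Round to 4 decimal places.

Compute the likelihood of the observed sequence for each case: P(data | r = 1) = (5/6)(4/5)(3/4)(1/3)(2/2) = 1/6; P(data | r = 2) = (4/6)(3/5)(2/4)(2/3)(1/2) = 1/15; P(data | r = 5) = (1/6)(0/5) = 0.
Weighting by the prior gives 1/3 · 1/6 = 1/18, 1/2 · 1/15 = 1/30, 1/6 · 0 = 0; these sum to 4/45.
So P(r = 1 | data) = (1/18) / (4/45) = 5/8.

0.6250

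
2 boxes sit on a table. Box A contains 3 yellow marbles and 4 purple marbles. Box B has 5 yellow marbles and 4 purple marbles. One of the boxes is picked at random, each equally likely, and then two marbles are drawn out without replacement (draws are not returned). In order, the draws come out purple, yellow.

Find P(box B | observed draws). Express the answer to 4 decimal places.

0.4930

Compute the likelihood of the observed sequence for each case: P(data | box A) = (4/7)(3/6) = 2/7; P(data | box B) = (4/9)(5/8) = 5/18.
Multiplying each by its prior: 1/2 · 2/7 = 1/7, 1/2 · 5/18 = 5/36; with total 71/252.
By Bayes' rule, P(box B | data) = (5/36) / (71/252) = 35/71.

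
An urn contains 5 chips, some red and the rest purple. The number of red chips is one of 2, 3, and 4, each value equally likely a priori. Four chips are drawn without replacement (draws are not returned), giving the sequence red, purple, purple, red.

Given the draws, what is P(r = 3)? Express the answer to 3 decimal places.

For each hypothesis, P(data | H) works out to: P(data | r = 2) = (2/5)(3/4)(2/3)(1/2) = 1/10; P(data | r = 3) = (3/5)(2/4)(1/3)(2/2) = 1/10; P(data | r = 4) = (4/5)(1/4)(0/3) = 0.
The prior-weighted likelihoods are 1/3 · 1/10 = 1/30, 1/3 · 1/10 = 1/30, 1/3 · 0 = 0; these sum to 1/15.
Hence P(r = 3 | data) = (1/30) / (1/15) = 1/2.

0.500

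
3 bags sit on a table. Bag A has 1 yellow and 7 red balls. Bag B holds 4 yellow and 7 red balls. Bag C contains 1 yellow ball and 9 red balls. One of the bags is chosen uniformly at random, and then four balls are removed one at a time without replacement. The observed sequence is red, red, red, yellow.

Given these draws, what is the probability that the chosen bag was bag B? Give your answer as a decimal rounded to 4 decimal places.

Under each hypothesis, the probability of the observed sequence is: P(data | bag A) = (7/8)(6/7)(5/6)(1/5) = 0.125; P(data | bag B) = (7/11)(6/10)(5/9)(4/8) = 0.10606; P(data | bag C) = (9/10)(8/9)(7/8)(1/7) = 0.1.
The prior-weighted likelihoods are 1/3 · 0.125 = 0.041667, 1/3 · 0.10606 = 0.035354, 1/3 · 0.1 = 0.033333; summing to 0.11035.
By Bayes' rule, P(bag B | data) = (0.035354) / (0.11035) = 0.32037.

0.3204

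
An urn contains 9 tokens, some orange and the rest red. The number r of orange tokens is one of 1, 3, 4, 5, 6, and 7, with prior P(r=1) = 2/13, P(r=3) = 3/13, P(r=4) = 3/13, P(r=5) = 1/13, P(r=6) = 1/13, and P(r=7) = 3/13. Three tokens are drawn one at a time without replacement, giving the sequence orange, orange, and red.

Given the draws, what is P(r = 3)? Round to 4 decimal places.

Under each hypothesis, the probability of the observed sequence is: P(data | r = 1) = (1/9)(0/8) = 0; P(data | r = 3) = (3/9)(2/8)(6/7) = 0.071429; P(data | r = 4) = (4/9)(3/8)(5/7) = 0.11905; P(data | r = 5) = (5/9)(4/8)(4/7) = 0.15873; P(data | r = 6) = (6/9)(5/8)(3/7) = 0.17857; P(data | r = 7) = (7/9)(6/8)(2/7) = 0.16667.
The prior-weighted likelihoods are 2/13 · 0 = 0, 3/13 · 0.071429 = 0.016484, 3/13 · 0.11905 = 0.027473, 1/13 · 0.15873 = 0.01221, 1/13 · 0.17857 = 0.013736, 3/13 · 0.16667 = 0.038462; summing to 0.10836.
By Bayes' rule, P(r = 3 | data) = (0.016484) / (0.10836) = 0.15211.

0.1521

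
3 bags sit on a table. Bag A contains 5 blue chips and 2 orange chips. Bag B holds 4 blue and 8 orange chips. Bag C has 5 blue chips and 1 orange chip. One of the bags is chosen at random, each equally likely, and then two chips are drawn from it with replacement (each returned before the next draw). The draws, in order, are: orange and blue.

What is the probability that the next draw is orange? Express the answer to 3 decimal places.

The likelihood of the observed sequence under each hypothesis: P(data | bag A) = (2/7)(5/7) = 0.20408; P(data | bag B) = (8/12)(4/12) = 0.22222; P(data | bag C) = (1/6)(5/6) = 0.13889.
The prior-weighted likelihoods are 1/3 · 0.20408 = 0.068027, 1/3 · 0.22222 = 0.074074, 1/3 · 0.13889 = 0.046296; with total 0.1884.
Dividing through by the total gives posterior P(bag A | data) = 0.36108, P(bag B | data) = 0.39318, P(bag C | data) = 0.24574.
The predictive probability is P(orange next | data) = (2/7)(0.36108) + (2/3)(0.39318) + (1/6)(0.24574) = 0.40624.

0.406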